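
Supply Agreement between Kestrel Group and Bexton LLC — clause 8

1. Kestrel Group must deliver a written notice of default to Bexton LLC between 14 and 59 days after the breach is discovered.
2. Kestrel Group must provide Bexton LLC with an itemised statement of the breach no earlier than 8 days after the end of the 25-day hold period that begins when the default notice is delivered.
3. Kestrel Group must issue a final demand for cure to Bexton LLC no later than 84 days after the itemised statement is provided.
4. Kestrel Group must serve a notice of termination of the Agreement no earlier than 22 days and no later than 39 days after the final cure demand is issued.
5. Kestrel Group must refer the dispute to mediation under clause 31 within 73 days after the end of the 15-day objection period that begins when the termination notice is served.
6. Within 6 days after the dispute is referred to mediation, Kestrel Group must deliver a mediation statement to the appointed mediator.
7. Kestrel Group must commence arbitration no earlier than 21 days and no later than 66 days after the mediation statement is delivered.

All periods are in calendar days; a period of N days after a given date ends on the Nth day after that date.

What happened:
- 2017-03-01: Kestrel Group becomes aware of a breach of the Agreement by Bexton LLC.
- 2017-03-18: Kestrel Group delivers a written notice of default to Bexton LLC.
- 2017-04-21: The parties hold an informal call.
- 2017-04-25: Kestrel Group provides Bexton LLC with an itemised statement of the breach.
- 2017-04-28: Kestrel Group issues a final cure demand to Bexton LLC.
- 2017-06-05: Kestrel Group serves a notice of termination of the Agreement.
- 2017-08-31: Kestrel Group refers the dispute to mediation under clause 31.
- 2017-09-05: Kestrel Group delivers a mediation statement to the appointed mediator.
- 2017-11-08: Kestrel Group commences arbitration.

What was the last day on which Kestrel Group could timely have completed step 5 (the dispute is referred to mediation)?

The termination notice is served on 2017-06-05; the 15-day objection period therefore ends 2017-06-20, and step 5 runs from that date. 73 days after 2017-06-20 is 2017-09-01.

2017-09-01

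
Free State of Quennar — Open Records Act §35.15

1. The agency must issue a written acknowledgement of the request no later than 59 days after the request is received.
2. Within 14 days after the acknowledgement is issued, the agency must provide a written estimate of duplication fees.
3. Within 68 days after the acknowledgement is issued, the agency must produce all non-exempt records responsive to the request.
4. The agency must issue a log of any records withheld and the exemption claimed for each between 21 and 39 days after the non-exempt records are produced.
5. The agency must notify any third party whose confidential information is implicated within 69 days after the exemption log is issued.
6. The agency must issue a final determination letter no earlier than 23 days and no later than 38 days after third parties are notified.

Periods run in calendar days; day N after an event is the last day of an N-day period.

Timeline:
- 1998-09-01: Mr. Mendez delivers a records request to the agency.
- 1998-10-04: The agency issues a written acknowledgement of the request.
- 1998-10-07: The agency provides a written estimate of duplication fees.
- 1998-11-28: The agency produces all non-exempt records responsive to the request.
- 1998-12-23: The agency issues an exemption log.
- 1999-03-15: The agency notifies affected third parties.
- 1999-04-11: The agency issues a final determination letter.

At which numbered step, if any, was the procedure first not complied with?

Step 1 — counting 59 days from 1998-09-01 (when the request is received) gives a deadline of 1998-10-30; 1998-10-04 is within that limit.
Step 2 — counting 14 days from 1998-10-04 (when the acknowledgement is issued) gives a deadline of 1998-10-18; completed 1998-10-07, before the deadline.
Step 3 — counting 68 days from 1998-10-04 (when the acknowledgement is issued) gives a deadline of 1998-12-11; completed 1998-11-28, before the deadline.
Step 4 — 21 and 39 days from 1998-11-28 (when the non-exempt records are produced) are 1998-12-19 and 1999-01-06 respectively; 1998-12-23 falls inside that range.
Step 5 — counting 69 days from 1998-12-23 (when the exemption log is issued) gives a deadline of 1999-03-02; done 1999-03-15 — 13 days late.
The analysis stops there.

Step 5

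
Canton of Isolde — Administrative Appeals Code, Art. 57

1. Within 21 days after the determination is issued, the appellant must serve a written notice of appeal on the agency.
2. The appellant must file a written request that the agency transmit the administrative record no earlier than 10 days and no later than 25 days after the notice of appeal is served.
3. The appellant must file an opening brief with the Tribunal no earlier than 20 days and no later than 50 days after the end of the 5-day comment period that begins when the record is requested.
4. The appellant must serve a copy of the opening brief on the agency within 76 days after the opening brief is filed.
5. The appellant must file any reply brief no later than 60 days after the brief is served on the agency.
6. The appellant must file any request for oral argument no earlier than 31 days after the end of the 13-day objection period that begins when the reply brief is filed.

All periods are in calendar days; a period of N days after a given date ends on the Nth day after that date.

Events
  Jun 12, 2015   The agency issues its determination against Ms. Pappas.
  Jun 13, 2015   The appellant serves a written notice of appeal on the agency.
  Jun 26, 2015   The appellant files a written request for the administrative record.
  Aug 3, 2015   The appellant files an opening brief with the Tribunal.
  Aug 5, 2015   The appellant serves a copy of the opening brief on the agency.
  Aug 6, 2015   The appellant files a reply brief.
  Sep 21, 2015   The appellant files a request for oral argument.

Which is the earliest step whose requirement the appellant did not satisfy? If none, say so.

None — every step was satisfied

Step 1: 21 days after Jun 12, 2015 (when the determination is issued) is Jul 3, 2015; Jun 13, 2015 is within that limit.
Step 2: the window is 10–25 days after Jun 13, 2015 (when the notice of appeal is served), so Jun 23, 2015 through Jul 8, 2015; Jun 26, 2015 falls inside that range.
Step 3: the window is 20–50 days after Jul 1, 2015 (end of the 5-day comment period, which began when the record is requested on Jun 26, 2015), so Jul 21, 2015 through Aug 20, 2015; Aug 3, 2015 falls inside that range.
Step 4: 76 days after Aug 3, 2015 (when the opening brief is filed) is Oct 18, 2015; Aug 5, 2015 is within that limit.
Step 5: 60 days after Aug 5, 2015 (when the brief is served on the agency) is Oct 4, 2015; done Aug 6, 2015 — timely.
Step 6: the earliest permitted date is 31 days after Aug 19, 2015 (end of the 13-day objection period, which began when the reply brief is filed on Aug 6, 2015), i.e. Sep 19, 2015; done Sep 21, 2015, after the minimum wait.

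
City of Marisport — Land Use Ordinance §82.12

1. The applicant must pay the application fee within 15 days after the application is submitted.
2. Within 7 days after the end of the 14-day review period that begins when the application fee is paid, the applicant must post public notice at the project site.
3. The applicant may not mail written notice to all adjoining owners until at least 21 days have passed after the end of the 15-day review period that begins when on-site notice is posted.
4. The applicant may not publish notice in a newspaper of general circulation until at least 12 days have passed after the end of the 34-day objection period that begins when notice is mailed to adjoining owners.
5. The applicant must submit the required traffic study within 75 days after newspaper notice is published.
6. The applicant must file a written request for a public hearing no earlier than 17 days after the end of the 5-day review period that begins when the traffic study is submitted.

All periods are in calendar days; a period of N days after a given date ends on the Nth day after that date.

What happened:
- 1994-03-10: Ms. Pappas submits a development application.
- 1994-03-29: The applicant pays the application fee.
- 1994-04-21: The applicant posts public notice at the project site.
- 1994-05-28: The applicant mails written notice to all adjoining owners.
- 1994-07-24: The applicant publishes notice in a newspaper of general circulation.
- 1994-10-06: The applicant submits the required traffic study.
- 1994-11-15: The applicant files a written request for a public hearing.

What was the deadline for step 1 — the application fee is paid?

Step 1 runs from 1994-03-10, when the application is submitted. 15 days after 1994-03-10 is 1994-03-25.

1994-03-25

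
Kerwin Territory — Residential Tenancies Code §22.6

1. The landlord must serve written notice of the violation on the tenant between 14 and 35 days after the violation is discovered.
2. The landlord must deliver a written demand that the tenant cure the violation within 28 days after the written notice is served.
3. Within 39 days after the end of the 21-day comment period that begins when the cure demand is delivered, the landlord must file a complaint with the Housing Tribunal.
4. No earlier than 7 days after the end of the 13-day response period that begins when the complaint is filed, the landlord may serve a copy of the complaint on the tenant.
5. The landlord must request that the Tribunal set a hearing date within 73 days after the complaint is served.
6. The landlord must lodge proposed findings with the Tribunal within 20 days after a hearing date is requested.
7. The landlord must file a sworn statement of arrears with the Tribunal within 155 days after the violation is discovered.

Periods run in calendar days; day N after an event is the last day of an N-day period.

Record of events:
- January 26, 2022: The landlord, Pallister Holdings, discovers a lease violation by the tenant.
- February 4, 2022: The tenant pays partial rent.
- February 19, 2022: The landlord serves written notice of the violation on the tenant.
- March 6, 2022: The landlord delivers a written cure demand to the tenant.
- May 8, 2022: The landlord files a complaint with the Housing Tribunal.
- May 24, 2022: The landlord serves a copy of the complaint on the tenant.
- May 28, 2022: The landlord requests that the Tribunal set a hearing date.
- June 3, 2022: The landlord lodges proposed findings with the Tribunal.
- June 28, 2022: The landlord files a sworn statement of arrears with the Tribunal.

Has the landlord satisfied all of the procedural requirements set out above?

(1) the permitted window runs from January 26, 2022 + 14 = February 9, 2022 to January 26, 2022 + 35 = March 2, 2022; February 19, 2022 falls inside that range.
(2) due by February 19, 2022 + 28 days = March 19, 2022; March 6, 2022 is within that limit.
(3) due by March 27, 2022 + 39 days = May 5, 2022; done May 8, 2022 — 3 days late.
No need to go further; step 3 was not satisfied.

No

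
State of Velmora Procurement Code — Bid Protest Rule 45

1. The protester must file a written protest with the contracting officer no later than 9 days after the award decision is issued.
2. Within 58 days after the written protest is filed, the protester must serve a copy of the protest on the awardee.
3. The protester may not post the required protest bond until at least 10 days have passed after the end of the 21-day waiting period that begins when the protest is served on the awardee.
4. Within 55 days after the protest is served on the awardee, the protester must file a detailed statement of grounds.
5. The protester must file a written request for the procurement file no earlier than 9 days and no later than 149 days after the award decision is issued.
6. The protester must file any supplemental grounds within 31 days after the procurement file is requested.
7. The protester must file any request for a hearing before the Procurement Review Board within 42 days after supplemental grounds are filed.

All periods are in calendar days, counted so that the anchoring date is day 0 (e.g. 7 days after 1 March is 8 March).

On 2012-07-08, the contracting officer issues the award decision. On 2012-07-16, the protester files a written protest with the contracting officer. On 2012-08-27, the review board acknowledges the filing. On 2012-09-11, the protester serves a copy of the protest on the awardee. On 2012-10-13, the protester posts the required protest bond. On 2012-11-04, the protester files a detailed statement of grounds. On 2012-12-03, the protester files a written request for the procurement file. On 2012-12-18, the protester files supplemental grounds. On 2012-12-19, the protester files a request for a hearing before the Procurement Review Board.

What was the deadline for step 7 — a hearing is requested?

Step 7 runs from 2012-12-18, when supplemental grounds are filed. 42 days after 2012-12-18 is 2013-01-29.

2013-01-29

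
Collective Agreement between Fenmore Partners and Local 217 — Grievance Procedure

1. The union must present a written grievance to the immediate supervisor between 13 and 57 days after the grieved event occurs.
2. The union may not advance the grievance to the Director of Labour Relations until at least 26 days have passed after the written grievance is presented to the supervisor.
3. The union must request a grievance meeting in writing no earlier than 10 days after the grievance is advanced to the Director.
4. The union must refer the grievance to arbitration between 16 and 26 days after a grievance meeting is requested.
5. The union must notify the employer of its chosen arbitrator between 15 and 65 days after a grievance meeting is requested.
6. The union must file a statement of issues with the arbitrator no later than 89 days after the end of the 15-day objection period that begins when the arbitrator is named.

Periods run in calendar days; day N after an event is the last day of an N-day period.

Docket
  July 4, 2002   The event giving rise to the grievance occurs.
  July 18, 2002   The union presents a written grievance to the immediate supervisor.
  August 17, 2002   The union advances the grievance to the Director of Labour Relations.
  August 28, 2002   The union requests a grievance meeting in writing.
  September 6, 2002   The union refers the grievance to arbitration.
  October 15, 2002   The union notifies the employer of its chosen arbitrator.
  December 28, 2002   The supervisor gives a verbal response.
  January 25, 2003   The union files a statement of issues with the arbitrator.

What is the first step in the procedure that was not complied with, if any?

Step 4

Step 1: the window is 13–57 days after July 4, 2002 (when the grieved event occurs), so July 17, 2002 through August 30, 2002; July 18, 2002 falls inside that range.
Step 2: the earliest permitted date is 26 days after July 18, 2002 (when the written grievance is presented to the supervisor), i.e. August 13, 2002; done August 17, 2002, after the minimum wait.
Step 3: the earliest permitted date is 10 days after August 17, 2002 (when the grievance is advanced to the Director), i.e. August 27, 2002; August 28, 2002 is on or after that date.
Step 4: the window is 16–26 days after August 28, 2002 (when a grievance meeting is requested), so September 13, 2002 through September 23, 2002; September 6, 2002 is 7 days too early.
The procedure was therefore not followed at step 4.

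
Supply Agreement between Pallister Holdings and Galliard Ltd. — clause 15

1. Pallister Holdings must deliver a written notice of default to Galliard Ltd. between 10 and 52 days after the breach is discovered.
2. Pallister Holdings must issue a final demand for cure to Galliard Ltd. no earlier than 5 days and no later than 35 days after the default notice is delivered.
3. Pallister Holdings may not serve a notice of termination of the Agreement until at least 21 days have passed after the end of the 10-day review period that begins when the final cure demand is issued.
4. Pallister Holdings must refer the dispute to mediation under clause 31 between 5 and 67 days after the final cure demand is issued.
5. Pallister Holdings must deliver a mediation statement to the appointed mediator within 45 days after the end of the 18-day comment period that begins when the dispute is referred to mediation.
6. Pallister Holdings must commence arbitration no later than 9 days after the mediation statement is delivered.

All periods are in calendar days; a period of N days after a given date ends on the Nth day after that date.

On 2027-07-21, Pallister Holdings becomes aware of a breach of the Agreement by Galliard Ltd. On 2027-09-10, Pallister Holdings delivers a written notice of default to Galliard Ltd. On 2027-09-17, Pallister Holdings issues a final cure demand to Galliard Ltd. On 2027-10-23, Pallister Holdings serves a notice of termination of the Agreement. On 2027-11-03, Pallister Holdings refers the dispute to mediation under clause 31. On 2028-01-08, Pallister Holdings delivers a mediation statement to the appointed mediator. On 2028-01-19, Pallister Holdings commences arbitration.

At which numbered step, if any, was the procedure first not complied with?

(1) the permitted window runs from 2027-07-21 + 10 = 2027-07-31 to 2027-07-21 + 52 = 2027-09-11; done 2027-09-10 — within the window.
(2) the permitted window runs from 2027-09-10 + 5 = 2027-09-15 to 2027-09-10 + 35 = 2027-10-15; 2027-09-17 falls inside that range.
(3) permitted from 2027-09-27 + 21 days = 2027-10-18 onward; done 2027-10-23 — permitted.
(4) the permitted window runs from 2027-09-17 + 5 = 2027-09-22 to 2027-09-17 + 67 = 2027-11-23; done 2027-11-03, which is between those dates.
(5) due by 2027-11-21 + 45 days = 2028-01-05; done 2028-01-08 — 3 days late.

Step 5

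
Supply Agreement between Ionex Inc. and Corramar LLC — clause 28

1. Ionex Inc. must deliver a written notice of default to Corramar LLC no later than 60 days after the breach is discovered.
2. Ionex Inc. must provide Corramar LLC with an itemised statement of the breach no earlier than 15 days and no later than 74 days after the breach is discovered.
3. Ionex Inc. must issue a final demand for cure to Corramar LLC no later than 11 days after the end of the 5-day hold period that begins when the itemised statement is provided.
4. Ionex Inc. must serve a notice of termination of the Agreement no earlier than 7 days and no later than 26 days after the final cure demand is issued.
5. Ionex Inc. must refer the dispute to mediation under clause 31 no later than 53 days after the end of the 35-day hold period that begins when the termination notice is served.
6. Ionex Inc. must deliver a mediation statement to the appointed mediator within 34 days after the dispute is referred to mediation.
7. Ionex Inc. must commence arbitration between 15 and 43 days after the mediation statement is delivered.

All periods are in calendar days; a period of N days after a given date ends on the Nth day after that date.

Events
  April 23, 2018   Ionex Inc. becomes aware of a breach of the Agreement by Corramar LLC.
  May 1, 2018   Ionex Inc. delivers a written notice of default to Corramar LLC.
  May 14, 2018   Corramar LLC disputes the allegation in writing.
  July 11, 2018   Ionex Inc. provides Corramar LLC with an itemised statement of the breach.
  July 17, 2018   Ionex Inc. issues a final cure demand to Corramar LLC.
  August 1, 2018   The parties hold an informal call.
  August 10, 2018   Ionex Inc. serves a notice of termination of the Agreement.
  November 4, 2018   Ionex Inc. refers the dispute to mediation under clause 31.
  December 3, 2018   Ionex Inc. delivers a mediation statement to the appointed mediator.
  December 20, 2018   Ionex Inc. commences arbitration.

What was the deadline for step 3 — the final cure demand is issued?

July 27, 2018

The itemised statement is provided on July 11, 2018; the 5-day hold period therefore ends July 16, 2018, and step 3 runs from that date. 11 days after July 16, 2018 is July 27, 2018.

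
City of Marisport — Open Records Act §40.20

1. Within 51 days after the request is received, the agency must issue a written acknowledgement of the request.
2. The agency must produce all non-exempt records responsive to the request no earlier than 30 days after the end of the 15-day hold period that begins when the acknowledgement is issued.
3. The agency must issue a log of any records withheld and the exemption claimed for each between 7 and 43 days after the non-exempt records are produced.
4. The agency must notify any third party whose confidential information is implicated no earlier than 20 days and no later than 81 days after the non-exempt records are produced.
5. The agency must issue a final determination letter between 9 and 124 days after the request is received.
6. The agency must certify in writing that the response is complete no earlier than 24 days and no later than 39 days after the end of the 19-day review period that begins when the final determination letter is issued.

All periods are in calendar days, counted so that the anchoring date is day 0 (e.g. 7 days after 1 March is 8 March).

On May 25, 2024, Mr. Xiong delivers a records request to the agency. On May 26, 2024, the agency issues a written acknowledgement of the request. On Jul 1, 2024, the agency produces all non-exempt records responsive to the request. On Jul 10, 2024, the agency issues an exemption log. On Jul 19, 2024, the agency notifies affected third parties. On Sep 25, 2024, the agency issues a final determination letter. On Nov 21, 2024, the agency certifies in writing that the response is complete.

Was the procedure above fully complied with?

No

(1) due by May 25, 2024 + 51 days = Jul 15, 2024; completed May 26, 2024, before the deadline.
(2) permitted from Jun 10, 2024 + 30 days = Jul 10, 2024 onward; Jul 1, 2024 is 9 days before the earliest permitted date.
That is the first point of non-compliance.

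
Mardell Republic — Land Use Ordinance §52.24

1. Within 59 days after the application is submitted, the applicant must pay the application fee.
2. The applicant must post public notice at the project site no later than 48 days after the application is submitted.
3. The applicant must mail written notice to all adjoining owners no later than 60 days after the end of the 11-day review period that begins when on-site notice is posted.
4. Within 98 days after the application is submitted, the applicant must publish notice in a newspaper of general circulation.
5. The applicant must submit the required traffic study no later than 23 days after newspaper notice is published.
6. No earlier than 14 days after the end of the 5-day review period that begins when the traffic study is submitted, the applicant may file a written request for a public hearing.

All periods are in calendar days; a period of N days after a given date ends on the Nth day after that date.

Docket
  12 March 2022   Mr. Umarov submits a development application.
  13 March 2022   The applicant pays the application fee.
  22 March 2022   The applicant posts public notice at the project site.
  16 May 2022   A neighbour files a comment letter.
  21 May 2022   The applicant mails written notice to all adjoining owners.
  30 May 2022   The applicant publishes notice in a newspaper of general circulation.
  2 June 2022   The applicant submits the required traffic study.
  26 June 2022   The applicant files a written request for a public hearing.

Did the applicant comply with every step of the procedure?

(1) due by 12 March 2022 + 59 days = 10 May 2022; completed 13 March 2022, before the deadline.
(2) due by 12 March 2022 + 48 days = 29 April 2022; done 22 March 2022 — timely.
(3) due by 2 April 2022 + 60 days = 1 June 2022; completed 21 May 2022, before the deadline.
(4) due by 12 March 2022 + 98 days = 18 June 2022; completed 30 May 2022, before the deadline.
(5) due by 30 May 2022 + 23 days = 22 June 2022; done 2 June 2022 — timely.
(6) permitted from 7 June 2022 + 14 days = 21 June 2022 onward; 26 June 2022 is on or after that date.

Yes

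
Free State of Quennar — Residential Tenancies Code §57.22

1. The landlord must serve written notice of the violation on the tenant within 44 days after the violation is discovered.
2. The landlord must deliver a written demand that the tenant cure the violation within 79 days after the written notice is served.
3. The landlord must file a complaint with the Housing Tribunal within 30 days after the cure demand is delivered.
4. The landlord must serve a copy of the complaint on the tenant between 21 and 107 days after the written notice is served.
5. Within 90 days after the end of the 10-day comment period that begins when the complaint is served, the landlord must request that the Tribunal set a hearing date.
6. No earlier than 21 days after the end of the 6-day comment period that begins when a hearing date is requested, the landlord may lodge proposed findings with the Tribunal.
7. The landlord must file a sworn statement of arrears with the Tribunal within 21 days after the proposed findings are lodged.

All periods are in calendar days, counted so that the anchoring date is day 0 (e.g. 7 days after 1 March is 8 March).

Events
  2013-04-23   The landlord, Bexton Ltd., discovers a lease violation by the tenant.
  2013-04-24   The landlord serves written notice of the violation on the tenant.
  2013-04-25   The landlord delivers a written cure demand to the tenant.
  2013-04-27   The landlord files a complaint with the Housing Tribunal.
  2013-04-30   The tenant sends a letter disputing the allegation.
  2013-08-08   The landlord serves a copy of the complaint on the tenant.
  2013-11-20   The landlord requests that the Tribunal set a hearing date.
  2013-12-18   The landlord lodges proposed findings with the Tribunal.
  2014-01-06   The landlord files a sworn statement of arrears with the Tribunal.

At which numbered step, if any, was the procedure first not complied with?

Step 5

Step 1 — counting 44 days from 2013-04-23 (when the violation is discovered) gives a deadline of 2013-06-06; completed 2013-04-24, before the deadline.
Step 2 — counting 79 days from 2013-04-24 (when the written notice is served) gives a deadline of 2013-07-12; completed 2013-04-25, before the deadline.
Step 3 — counting 30 days from 2013-04-25 (when the cure demand is delivered) gives a deadline of 2013-05-25; completed 2013-04-27, before the deadline.
Step 4 — 21 and 107 days from 2013-04-24 (when the written notice is served) are 2013-05-15 and 2013-08-09 respectively; done 2013-08-08 — within the window.
Step 5 — counting 90 days from 2013-08-18 (end of the 10-day comment period, which began when the complaint is served on 2013-08-08) gives a deadline of 2013-11-16; done 2013-11-20 — 4 days late.
That is the first point of non-compliance.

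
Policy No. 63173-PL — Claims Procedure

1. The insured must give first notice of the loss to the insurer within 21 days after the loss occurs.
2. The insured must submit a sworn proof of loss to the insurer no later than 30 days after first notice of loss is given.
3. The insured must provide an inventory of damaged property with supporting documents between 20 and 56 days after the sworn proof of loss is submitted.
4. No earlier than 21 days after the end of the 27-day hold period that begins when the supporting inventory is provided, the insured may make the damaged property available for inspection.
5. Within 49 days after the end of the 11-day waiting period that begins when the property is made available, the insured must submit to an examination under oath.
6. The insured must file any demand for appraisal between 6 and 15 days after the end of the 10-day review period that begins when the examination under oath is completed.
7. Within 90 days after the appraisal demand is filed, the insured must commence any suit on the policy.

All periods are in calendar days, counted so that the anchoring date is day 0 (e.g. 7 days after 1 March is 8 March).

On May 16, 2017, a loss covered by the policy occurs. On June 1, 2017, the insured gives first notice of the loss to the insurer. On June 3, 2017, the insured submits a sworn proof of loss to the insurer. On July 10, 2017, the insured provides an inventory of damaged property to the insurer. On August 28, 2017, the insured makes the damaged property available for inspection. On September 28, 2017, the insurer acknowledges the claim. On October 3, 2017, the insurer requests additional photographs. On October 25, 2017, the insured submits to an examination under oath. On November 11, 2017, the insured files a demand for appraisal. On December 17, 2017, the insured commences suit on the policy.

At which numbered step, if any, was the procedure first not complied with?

None — every step was satisfied

(1) due by May 16, 2017 + 21 days = June 6, 2017; June 1, 2017 is within that limit.
(2) due by June 1, 2017 + 30 days = July 1, 2017; June 3, 2017 is within that limit.
(3) the permitted window runs from June 3, 2017 + 20 = June 23, 2017 to June 3, 2017 + 56 = July 29, 2017; July 10, 2017 falls inside that range.
(4) permitted from August 6, 2017 + 21 days = August 27, 2017 onward; done August 28, 2017, after the minimum wait.
(5) due by September 8, 2017 + 49 days = October 27, 2017; completed October 25, 2017, before the deadline.
(6) the permitted window runs from November 4, 2017 + 6 = November 10, 2017 to November 4, 2017 + 15 = November 19, 2017; done November 11, 2017, which is between those dates.
(7) due by November 11, 2017 + 90 days = February 9, 2018; December 17, 2017 is within that limit.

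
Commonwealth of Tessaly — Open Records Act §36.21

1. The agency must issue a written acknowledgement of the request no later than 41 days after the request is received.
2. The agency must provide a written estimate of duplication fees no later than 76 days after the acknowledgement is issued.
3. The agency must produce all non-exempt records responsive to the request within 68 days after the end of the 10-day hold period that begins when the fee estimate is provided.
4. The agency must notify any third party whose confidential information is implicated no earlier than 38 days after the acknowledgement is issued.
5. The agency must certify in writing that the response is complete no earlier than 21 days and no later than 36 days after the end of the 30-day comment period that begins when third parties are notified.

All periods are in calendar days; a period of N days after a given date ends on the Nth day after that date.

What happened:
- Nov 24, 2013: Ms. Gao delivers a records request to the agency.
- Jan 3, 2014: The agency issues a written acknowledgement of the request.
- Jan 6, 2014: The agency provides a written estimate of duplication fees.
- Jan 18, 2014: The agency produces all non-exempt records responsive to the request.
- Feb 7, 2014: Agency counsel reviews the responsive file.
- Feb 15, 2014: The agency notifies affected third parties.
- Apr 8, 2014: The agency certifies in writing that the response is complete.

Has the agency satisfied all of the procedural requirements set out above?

Yes

Step 1 — counting 41 days from Nov 24, 2013 (when the request is received) gives a deadline of Jan 4, 2014; completed Jan 3, 2014, before the deadline.
Step 2 — counting 76 days from Jan 3, 2014 (when the acknowledgement is issued) gives a deadline of Mar 20, 2014; completed Jan 6, 2014, before the deadline.
Step 3 — counting 68 days from Jan 16, 2014 (end of the 10-day hold period, which began when the fee estimate is provided on Jan 6, 2014) gives a deadline of Mar 25, 2014; Jan 18, 2014 is within that limit.
Step 4 — must wait 38 days from Jan 3, 2014 (when the acknowledgement is issued), so not before Feb 10, 2014; done Feb 15, 2014, after the minimum wait.
Step 5 — 21 and 36 days from Mar 17, 2014 (end of the 30-day comment period, which began when third parties are notified on Feb 15, 2014) are Apr 7, 2014 and Apr 22, 2014 respectively; done Apr 8, 2014 — within the window.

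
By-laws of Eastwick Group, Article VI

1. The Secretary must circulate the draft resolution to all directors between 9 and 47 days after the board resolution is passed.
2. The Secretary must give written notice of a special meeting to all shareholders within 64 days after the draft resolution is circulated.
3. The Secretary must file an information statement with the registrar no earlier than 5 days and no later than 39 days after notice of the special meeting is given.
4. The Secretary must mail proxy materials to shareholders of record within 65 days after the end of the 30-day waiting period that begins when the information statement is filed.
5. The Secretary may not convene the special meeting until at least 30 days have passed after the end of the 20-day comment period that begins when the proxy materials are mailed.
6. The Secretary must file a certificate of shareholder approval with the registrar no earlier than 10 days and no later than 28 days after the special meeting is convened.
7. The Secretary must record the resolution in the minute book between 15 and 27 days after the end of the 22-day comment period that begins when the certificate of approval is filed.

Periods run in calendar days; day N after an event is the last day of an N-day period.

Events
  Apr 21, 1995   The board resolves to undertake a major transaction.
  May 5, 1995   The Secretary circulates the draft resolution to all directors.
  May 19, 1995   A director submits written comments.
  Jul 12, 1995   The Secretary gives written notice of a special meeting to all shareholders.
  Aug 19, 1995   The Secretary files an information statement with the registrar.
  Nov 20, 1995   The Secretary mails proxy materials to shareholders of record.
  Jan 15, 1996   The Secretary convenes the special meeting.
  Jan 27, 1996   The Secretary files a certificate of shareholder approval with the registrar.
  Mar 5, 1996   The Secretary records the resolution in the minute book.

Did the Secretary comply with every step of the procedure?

Step 1 — 9 and 47 days from Apr 21, 1995 (when the board resolution is passed) are Apr 30, 1995 and Jun 7, 1995 respectively; done May 5, 1995, which is between those dates.
Step 2 — counting 64 days from May 5, 1995 (when the draft resolution is circulated) gives a deadline of Jul 8, 1995; done Jul 12, 1995 — 4 days late.
No need to go further; step 2 was not satisfied.

No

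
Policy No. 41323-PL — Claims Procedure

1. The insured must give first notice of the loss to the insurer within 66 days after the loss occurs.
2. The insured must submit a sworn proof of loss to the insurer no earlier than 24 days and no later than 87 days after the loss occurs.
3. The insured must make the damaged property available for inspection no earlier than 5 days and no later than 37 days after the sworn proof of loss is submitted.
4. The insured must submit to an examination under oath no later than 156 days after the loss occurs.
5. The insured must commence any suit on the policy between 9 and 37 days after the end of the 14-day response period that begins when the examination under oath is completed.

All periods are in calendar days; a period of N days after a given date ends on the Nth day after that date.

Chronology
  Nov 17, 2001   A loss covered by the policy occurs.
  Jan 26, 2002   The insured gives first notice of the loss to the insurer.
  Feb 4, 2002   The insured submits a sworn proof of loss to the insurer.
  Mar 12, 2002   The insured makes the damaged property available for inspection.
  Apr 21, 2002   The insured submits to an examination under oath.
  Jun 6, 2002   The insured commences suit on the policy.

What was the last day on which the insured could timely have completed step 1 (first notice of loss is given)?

Jan 22, 2002

Step 1 runs from Nov 17, 2001, when the loss occurs. 66 days after Nov 17, 2001 is Jan 22, 2002.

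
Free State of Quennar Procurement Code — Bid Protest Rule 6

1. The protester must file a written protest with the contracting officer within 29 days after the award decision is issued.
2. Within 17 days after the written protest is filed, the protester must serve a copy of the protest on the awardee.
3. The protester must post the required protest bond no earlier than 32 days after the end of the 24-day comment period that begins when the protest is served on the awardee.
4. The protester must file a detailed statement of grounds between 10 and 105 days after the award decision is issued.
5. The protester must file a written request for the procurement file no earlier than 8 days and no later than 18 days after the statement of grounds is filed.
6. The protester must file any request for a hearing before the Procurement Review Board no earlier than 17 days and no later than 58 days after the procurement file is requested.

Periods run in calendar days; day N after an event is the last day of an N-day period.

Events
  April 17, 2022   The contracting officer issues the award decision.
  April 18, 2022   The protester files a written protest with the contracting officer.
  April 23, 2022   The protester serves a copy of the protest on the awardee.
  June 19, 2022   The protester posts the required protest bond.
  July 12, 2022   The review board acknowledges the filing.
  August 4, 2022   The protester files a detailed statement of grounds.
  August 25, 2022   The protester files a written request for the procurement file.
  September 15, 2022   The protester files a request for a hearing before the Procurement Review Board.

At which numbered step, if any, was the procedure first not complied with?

Step 1 — counting 29 days from April 17, 2022 (when the award decision is issued) gives a deadline of May 16, 2022; April 18, 2022 is within that limit.
Step 2 — counting 17 days from April 18, 2022 (when the written protest is filed) gives a deadline of May 5, 2022; April 23, 2022 is within that limit.
Step 3 — must wait 32 days from May 17, 2022 (end of the 24-day comment period, which began when the protest is served on the awardee on April 23, 2022), so not before June 18, 2022; June 19, 2022 is on or after that date.
Step 4 — 10 and 105 days from April 17, 2022 (when the award decision is issued) are April 27, 2022 and July 31, 2022 respectively; August 4, 2022 is 4 days past the end of the window.
The analysis stops there.

Step 4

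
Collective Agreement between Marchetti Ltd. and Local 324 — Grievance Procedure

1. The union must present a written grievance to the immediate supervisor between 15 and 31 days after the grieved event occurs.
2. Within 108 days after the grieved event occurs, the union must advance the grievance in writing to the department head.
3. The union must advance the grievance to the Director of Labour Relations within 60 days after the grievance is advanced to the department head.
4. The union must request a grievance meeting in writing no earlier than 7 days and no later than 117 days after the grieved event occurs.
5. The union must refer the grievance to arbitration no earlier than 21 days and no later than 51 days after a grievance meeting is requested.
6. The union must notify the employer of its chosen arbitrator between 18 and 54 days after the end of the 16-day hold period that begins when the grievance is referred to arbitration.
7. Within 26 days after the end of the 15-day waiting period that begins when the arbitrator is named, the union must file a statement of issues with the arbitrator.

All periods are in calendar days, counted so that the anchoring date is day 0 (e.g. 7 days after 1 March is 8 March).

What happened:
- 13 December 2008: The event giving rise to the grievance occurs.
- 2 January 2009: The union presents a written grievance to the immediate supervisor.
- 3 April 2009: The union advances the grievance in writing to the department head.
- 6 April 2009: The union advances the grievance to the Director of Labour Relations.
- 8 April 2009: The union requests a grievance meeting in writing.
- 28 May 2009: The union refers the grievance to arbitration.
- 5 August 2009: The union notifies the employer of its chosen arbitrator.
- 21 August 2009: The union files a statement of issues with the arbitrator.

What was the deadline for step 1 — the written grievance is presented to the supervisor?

Step 1 runs from 13 December 2008, when the grieved event occurs. The window is 15–31 days after 13 December 2008; it closes on 13 January 2009.

13 January 2009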